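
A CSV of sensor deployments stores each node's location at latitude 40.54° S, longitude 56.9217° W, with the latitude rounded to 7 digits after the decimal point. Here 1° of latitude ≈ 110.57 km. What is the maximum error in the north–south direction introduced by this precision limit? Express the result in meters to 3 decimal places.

Rounding to 7 decimal places leaves the latitude within ±5e-08° of the true value.
Along the meridian that is 5e-08° × 110570 m/° = 0.0055285 m.

0.006 meters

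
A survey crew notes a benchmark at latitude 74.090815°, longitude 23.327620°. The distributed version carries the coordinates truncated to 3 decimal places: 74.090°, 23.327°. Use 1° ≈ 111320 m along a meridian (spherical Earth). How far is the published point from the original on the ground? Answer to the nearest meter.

93 meters

The latitude changed by +0.000815° and the longitude by +0.000620°.
N–S: 0.000815° × 111320 m/° = 90.7258 m.
E–W at 74.09°: 0.000620° × 111320 × cos 74.09° = 0.000620 × 111320 × 0.2741 ≈ 18.9198 m.
Hypotenuse of the two orthogonal shifts: √(90.7258² + 18.9198²) = 92.6776 m.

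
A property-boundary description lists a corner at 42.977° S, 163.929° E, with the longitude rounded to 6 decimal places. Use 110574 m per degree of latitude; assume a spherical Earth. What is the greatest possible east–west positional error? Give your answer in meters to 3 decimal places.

Rounding to 6 decimal places leaves the longitude within ±5e-07° of the true value.
Parallels shrink by cos φ, so at 42.977° a degree of longitude is 110574 × 0.7316 ≈ 80899 m.
Maximum E–W displacement: 5e-07 × 80899 = 0.0404495 m.

0.040 meters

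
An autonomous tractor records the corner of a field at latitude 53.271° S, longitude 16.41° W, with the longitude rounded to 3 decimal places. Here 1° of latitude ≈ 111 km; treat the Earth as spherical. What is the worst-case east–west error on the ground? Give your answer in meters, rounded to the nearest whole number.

Rounding to 3 decimal places leaves the longitude within ±0.0005° of the true value.
Parallels shrink by cos φ, so at 53.271° a degree of longitude is 111000 × 0.5980 ≈ 66381.4 m.
Maximum E–W displacement: 0.0005 × 66381.4 = 33.1907 m.

33 meters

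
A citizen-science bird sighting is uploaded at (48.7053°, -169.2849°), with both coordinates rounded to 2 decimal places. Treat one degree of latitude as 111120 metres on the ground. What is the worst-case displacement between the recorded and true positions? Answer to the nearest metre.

666 metres

Rounding to 2 decimal places leaves each coordinate within ±0.005° of the true value.
N–S: 0.005° × 111120 m/° = 555.6 m.
East–west component at 48.7053°: 0.005° × 111120 × cos 48.7053° ≈ 0.005 × 73331.7 ≈ 366.658 m.
The two errors are perpendicular, so the maximum displacement is √(555.6² + 366.658²) ≈ 665.68 m.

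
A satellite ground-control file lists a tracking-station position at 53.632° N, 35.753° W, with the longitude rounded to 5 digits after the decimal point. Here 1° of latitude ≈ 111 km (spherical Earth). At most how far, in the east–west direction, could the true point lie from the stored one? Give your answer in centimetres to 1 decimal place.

32.9 centimetres

Rounding to 5 decimal places leaves the longitude within ±5e-06° of the true value.
Parallels shrink by cos φ, so at 53.632° a degree of longitude is 111000 × 0.5930 ≈ 65819.6 m.
East–west error: 5e-06° × 65819.6 m/° ≈ 0.329098 m.
That is 0.329098 m = 32.91 cm.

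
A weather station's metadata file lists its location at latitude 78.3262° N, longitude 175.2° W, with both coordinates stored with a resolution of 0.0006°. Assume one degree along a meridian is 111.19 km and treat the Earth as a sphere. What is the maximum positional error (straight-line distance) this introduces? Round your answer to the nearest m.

With a 0.0006° grid the true value lies within half a step, ±0.0006°/2 = ±0.0003°, of the stored one.
Latitude error → 0.0003 × 111190 = 33.357 m along the meridian.
Longitude error → 0.0003 × 111190 × cos 78.3262° = 0.0003 × 111190 × 0.2023 ≈ 6.74944 m.
Combining orthogonally: (33.357² + 6.74944²)^½ ≈ 34.033 m.

34 m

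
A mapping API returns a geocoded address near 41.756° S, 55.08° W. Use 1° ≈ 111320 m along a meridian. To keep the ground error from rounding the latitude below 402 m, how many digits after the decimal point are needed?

3

One degree of latitude covers 111320 m.
N decimal places → at most half a unit in the last place, 0.5 × 10⁻ᴺ° = 111320/2 × 10⁻ᴺ m.
Setting 55660 × 10⁻ᴺ ≤ 402 gives 10ᴺ ≥ 138.5, i.e. N ≥ 2.14.
So 3 decimal places suffice (55.7 m); 2 would allow up to 557 m.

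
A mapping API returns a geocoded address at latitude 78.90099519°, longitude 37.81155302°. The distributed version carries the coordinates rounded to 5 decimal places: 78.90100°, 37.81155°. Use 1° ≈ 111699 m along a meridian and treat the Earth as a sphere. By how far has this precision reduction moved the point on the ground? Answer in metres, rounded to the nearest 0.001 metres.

The latitude changed by -0.00000481° and the longitude by +0.00000302°.
North–south shift: -0.00000481 × 111699 = -0.537272 m.
East–west at this latitude: 0.00000302° × 111699 × cos 78.901° ≈ 0.00000302 × 21502.6 = 0.0649378 m.
Distance: √(0.537272² + 0.0649378²) ≈ 0.541182 m.

0.541 metres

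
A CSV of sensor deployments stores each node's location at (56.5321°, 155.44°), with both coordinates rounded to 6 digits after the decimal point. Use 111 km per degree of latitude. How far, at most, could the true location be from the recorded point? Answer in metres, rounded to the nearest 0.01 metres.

0.06 metres

Rounding to 6 decimal places leaves each coordinate within ±5e-07° of the true value.
North–south component: 5e-07° × 111000 = 0.0555 m.
Longitude error → 5e-07 × 111000 × cos 56.5321° = 5e-07 × 111000 × 0.5515 ≈ 0.0306066 m.
The two errors are perpendicular, so the maximum displacement is √(0.0555² + 0.0306066²) ≈ 0.0633799 m.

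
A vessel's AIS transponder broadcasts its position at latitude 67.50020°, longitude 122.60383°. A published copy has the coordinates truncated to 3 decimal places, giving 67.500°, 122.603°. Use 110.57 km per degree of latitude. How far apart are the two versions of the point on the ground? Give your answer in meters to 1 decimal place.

Δlat = 67.50020 − 67.500 = +0.00020°; Δlon = 122.60383 − 122.603 = +0.00083°.
North–south shift: 0.00020 × 110570 = 22.114 m.
E–W at 67.5°: 0.00083° × 110570 × cos 67.5° = 0.00083 × 110570 × 0.3827 ≈ 35.12 m.
Distance: √(22.114² + 35.12²) ≈ 41.5024 m.

41.5 meters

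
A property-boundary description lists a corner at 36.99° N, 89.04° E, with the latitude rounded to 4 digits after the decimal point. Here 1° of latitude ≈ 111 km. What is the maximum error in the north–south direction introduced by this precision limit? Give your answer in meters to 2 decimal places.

Rounding to 4 decimal places leaves the latitude within ±5e-05° of the true value.
North–south distance: 5e-05° × 111000 m/° = 5.55 m.

5.55 meters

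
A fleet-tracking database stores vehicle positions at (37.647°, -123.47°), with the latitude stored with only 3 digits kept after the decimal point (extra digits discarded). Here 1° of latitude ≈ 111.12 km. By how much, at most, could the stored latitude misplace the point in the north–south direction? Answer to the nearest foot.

365 feet

Truncating at 3 decimal places can drop up to a full unit in the last place, so the latitude may be off by as much as 0.001°.
Along the meridian that is 0.001° × 111120 m/° = 111.12 m.
In feet: 111.12 m ÷ 0.3048 ≈ 364.57 ft.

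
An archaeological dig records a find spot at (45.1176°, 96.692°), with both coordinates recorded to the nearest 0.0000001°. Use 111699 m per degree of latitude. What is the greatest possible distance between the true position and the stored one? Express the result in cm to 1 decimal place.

Rounding to 7 decimal places leaves each coordinate within ±5e-08° of the true value.
N–S: 5e-08° × 111699 m/° = 0.00558495 m.
Longitude error → 5e-08 × 111699 × cos 45.1176° = 5e-08 × 111699 × 0.7057 ≈ 0.00394104 m.
Combining orthogonally: (0.00558495² + 0.00394104²)^½ ≈ 0.00683546 m.
That is 0.00683546 m = 0.68355 cm.

0.7 cm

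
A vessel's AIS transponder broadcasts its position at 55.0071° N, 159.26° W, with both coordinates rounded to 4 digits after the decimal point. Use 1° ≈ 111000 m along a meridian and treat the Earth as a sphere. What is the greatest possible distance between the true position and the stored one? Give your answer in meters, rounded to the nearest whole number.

6 meters

Rounding to 4 decimal places leaves each coordinate within ±5e-05° of the true value.
N–S: 5e-05° × 111000 m/° = 5.55 m.
East–west component at 55.0071°: 5e-05° × 111000 × cos 55.0071° ≈ 5e-05 × 63655.7 ≈ 3.18279 m.
Worst case both components are at the extreme and orthogonal: √(5.55² + 3.18279²) ≈ 6.39786 m.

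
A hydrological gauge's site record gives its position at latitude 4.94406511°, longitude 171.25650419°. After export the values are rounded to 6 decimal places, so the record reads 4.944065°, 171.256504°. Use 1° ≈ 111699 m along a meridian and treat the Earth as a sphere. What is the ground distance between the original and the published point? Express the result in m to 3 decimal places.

The latitude changed by +0.00000011° and the longitude by +0.00000019°.
N–S: 0.00000011° × 111699 m/° = 0.0122869 m.
East–west at this latitude: 0.00000019° × 111699 × cos 4.94407° ≈ 0.00000019 × 111283 = 0.0211438 m.
Distance: √(0.0122869² + 0.0211438²) ≈ 0.0244546 m.

0.024 m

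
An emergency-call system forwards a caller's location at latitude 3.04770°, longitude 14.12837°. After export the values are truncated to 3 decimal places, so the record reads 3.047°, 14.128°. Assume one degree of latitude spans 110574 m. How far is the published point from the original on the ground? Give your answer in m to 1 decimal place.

Δlat = 3.04770 − 3.047 = +0.00070°; Δlon = 14.12837 − 14.128 = +0.00037°.
N–S: 0.00070° × 110574 m/° = 77.4018 m.
E–W at 3.047°: 0.00037° × 110574 × cos 3.047° = 0.00037 × 110574 × 0.9986 ≈ 40.8545 m.
Combined displacement = (77.4018² + 40.8545²)^½ ≈ 87.5222 m.

87.5 m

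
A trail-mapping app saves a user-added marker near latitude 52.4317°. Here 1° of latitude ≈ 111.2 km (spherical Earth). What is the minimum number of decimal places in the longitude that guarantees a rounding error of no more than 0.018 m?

7

At 52.4317° one degree of longitude covers 111200 × cos 52.4317° ≈ 111200 × 0.6097 ≈ 67799.4 m.
Rounding to N decimal places gives at most 0.5 × 10⁻ᴺ degrees of error, i.e. 0.5 × 10⁻ᴺ × 67799.4 m.
Need 0.5 × 67799.4 × 10⁻ᴺ ≤ 0.018 → 10⁻ᴺ ≤ 5.310e-07, so N ≥ 6.27.
At 6 places the error can reach 0.0339 m, but 7 places keeps it to 0.00339 m.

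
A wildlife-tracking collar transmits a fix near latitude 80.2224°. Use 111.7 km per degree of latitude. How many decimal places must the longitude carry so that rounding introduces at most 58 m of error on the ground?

3

At 80.2224° one degree of longitude covers 111700 × cos 80.2224° ≈ 111700 × 0.1698 ≈ 18969.4 m.
Rounding to N decimal places gives at most 0.5 × 10⁻ᴺ degrees of error, i.e. 0.5 × 10⁻ᴺ × 18969.4 m.
Setting 9484.68 × 10⁻ᴺ ≤ 58 gives 10ᴺ ≥ 163.5, i.e. N ≥ 2.21.
So 3 decimal places suffice (9.48 m); 2 would allow up to 94.8 m.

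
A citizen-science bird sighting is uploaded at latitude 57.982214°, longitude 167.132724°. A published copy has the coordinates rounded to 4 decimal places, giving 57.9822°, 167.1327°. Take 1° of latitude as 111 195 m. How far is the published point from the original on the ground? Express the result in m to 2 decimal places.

The latitude changed by +0.000014° and the longitude by +0.000024°.
North–south shift: 0.000014 × 111195 = 1.55673 m.
East–west at this latitude: 0.000024° × 111195 × cos 57.9822° ≈ 0.000024 × 58953.7 = 1.41489 m.
Distance: √(1.55673² + 1.41489²) ≈ 2.10364 m.

2.10 m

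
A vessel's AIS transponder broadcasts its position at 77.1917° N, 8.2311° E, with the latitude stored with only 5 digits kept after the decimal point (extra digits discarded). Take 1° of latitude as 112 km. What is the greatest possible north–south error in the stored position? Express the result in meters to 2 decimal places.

Truncating at 5 decimal places can drop up to a full unit in the last place, so the latitude may be off by as much as 1e-05°.
So the N–S error is at most 1e-05 × 112000 = 1.12 m.

1.12 meters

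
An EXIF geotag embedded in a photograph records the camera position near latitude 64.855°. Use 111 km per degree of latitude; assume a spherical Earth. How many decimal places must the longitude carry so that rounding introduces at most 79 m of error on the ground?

3 decimal places

At 64.855° one degree of longitude covers 111000 × cos 64.855° ≈ 111000 × 0.4249 ≈ 47165.1 m.
Rounding to N decimal places gives at most 0.5 × 10⁻ᴺ degrees of error, i.e. 0.5 × 10⁻ᴺ × 47165.1 m.
Setting 23582.5 × 10⁻ᴺ ≤ 79 gives 10ᴺ ≥ 298.5, i.e. N ≥ 2.47.
So 3 decimal places suffice (23.6 m); 2 would allow up to 236 m.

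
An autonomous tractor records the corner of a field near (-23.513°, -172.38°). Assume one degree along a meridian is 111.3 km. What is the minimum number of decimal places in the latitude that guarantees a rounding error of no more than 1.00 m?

5 decimal places

One degree of latitude covers 111300 m.
Rounding to N decimal places gives at most 0.5 × 10⁻ᴺ degrees of error, i.e. 0.5 × 10⁻ᴺ × 111300 m.
Setting 55650 × 10⁻ᴺ ≤ 1.00 gives 10ᴺ ≥ 5.565e+04, i.e. N ≥ 4.75.
So 5 decimal places suffice (0.556 m); 4 would allow up to 5.57 m.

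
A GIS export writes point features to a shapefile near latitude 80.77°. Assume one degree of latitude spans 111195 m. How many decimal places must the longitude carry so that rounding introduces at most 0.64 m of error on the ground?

5 decimal places

At 80.77° one degree of longitude covers 111195 × cos 80.77° ≈ 111195 × 0.1604 ≈ 17835.5 m.
Rounding to N decimal places gives at most 0.5 × 10⁻ᴺ degrees of error, i.e. 0.5 × 10⁻ᴺ × 17835.5 m.
Need 0.5 × 17835.5 × 10⁻ᴺ ≤ 0.64 → 10⁻ᴺ ≤ 7.177e-05, so N ≥ 4.14.
So 5 decimal places suffice (0.0892 m); 4 would allow up to 0.892 m.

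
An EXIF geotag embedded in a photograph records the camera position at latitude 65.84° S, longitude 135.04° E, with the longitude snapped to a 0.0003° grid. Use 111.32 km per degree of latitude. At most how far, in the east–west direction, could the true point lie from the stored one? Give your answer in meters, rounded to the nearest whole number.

With a 0.0003° grid the true value lies within half a step, ±0.0003°/2 = ±0.00015°, of the stored one.
One degree of longitude at 65.84° is 111320 × cos 65.84° ≈ 111320 × 0.4093 = 45561.7 m.
East–west error: 0.00015° × 45561.7 m/° ≈ 6.83426 m.

7 meters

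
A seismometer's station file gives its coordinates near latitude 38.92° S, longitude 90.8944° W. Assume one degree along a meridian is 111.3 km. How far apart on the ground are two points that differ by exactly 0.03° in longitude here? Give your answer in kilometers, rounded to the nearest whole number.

At 38.92° a degree of longitude is 111300 × cos 38.92° ≈ 86594.1 m, so 0.03° corresponds to 2597.82 m.
That is 2597.82 m = 2.5978 km.

3 kilometers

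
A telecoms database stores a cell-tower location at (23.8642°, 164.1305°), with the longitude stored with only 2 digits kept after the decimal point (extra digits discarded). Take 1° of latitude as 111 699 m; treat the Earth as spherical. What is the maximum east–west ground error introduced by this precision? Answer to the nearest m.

Truncating at 2 decimal places can drop up to a full unit in the last place, so the longitude may be off by as much as 0.01°.
Parallels shrink by cos φ, so at 23.8642° a degree of longitude is 111699 × 0.9145 ≈ 102150 m.
East–west error: 0.01° × 102150 m/° ≈ 1021.5 m.

1021 m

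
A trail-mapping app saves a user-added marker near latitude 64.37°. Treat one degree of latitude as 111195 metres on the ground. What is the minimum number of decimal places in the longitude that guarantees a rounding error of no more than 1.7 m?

5 decimal places

At 64.37° one degree of longitude covers 111195 × cos 64.37° ≈ 111195 × 0.4326 ≈ 48098.3 m.
Rounding to N decimal places gives at most 0.5 × 10⁻ᴺ degrees of error, i.e. 0.5 × 10⁻ᴺ × 48098.3 m.
Setting 24049.1 × 10⁻ᴺ ≤ 1.7 gives 10ᴺ ≥ 1.415e+04, i.e. N ≥ 4.15.
At 4 places the error can reach 2.4 m, but 5 places keeps it to 0.24 m.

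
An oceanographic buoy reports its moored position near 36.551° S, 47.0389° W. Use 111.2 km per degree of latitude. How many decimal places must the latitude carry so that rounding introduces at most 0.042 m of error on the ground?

One degree of latitude covers 111200 m.
N decimal places → at most half a unit in the last place, 0.5 × 10⁻ᴺ° = 111200/2 × 10⁻ᴺ m.
Need 0.5 × 111200 × 10⁻ᴺ ≤ 0.042 → 10⁻ᴺ ≤ 7.554e-07, so N ≥ 6.12.
So 7 decimal places suffice (0.00556 m); 6 would allow up to 0.0556 m.

7 decimal places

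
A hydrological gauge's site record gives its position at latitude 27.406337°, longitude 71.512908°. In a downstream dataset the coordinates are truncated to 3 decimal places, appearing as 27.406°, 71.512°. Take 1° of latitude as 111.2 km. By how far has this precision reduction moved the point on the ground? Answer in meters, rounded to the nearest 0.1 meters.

97.2 meters

The latitude changed by +0.000337° and the longitude by +0.000908°.
N–S: 0.000337° × 111200 m/° = 37.4744 m.
East–west at this latitude: 0.000908° × 111200 × cos 27.406° ≈ 0.000908 × 98719.7 = 89.6375 m.
Combined displacement = (37.4744² + 89.6375²)^½ ≈ 97.1556 m.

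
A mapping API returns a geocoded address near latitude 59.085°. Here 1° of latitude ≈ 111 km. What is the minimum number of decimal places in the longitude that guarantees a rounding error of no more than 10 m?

4

At 59.085° one degree of longitude covers 111000 × cos 59.085° ≈ 111000 × 0.5138 ≈ 57028 m.
Rounding to N decimal places gives at most 0.5 × 10⁻ᴺ degrees of error, i.e. 0.5 × 10⁻ᴺ × 57028 m.
Need 0.5 × 57028 × 10⁻ᴺ ≤ 10 → 10⁻ᴺ ≤ 3.507e-04, so N ≥ 3.46.
So 4 decimal places suffice (2.85 m); 3 would allow up to 28.5 m.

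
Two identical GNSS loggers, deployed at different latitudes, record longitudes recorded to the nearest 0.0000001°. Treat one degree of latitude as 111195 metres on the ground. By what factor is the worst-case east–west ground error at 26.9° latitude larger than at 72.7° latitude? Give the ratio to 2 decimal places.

3.00

Rounding to 7 decimal places leaves the longitude within ±5e-08° of the true value.
Error at 26.9° = 5e-08° × 111195 × cos 26.9° ≈ 0.0055597 × 0.8918 = 0.0049582 m.
At 72.7°: 5e-08° × 111195 × cos 72.7° = 5e-08 × 111195 × 0.2974 ≈ 0.0016533 m.
The ratio reduces to cos 26.9° / cos 72.7° = 0.8918/0.2974 ≈ 2.9989.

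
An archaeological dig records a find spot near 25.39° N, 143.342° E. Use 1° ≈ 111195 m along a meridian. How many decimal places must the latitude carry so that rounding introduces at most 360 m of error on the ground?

3 decimal places

One degree of latitude covers 111195 m.
Rounding to N decimal places gives at most 0.5 × 10⁻ᴺ degrees of error, i.e. 0.5 × 10⁻ᴺ × 111195 m.
Setting 55597.5 × 10⁻ᴺ ≤ 360 gives 10ᴺ ≥ 154.4, i.e. N ≥ 2.19.
So 3 decimal places suffice (55.6 m); 2 would allow up to 556 m.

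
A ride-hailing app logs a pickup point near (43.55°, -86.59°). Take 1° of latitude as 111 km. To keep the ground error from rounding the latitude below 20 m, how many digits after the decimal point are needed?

4

One degree of latitude covers 111000 m.
Rounding to N decimal places gives at most 0.5 × 10⁻ᴺ degrees of error, i.e. 0.5 × 10⁻ᴺ × 111000 m.
Need 0.5 × 111000 × 10⁻ᴺ ≤ 20 → 10⁻ᴺ ≤ 3.604e-04, so N ≥ 3.44.
So 4 decimal places suffice (5.55 m); 3 would allow up to 55.5 m.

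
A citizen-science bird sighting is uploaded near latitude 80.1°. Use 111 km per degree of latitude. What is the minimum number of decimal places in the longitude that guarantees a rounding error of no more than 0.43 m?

At 80.1° one degree of longitude covers 111000 × cos 80.1° ≈ 111000 × 0.1719 ≈ 19084.1 m.
Rounding to N decimal places gives at most 0.5 × 10⁻ᴺ degrees of error, i.e. 0.5 × 10⁻ᴺ × 19084.1 m.
Need 0.5 × 19084.1 × 10⁻ᴺ ≤ 0.43 → 10⁻ᴺ ≤ 4.506e-05, so N ≥ 4.35.
At 4 places the error can reach 0.954 m, but 5 places keeps it to 0.0954 m.

5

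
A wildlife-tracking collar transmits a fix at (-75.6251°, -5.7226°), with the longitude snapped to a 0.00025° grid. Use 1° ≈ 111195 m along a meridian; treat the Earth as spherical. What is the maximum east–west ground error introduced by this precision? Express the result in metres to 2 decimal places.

With a 0.00025° grid the true value lies within half a step, ±0.00025°/2 = ±0.000125°, of the stored one.
Parallels shrink by cos φ, so at 75.6251° a degree of longitude is 111195 × 0.2483 ≈ 27605.9 m.
Maximum E–W displacement: 0.000125 × 27605.9 = 3.45074 m.

3.45 metres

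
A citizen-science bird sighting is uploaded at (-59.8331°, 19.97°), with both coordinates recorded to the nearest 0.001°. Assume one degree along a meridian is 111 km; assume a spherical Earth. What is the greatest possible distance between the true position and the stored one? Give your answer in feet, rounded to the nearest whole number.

204 feet

Rounding to 3 decimal places leaves each coordinate within ±0.0005° of the true value.
Latitude error → 0.0005 × 111000 = 55.5 m along the meridian.
East–west component at 59.8331°: 0.0005° × 111000 × cos 59.8331° ≈ 0.0005 × 55779.8 ≈ 27.8899 m.
Combining orthogonally: (55.5² + 27.8899²)^½ ≈ 62.1136 m.
In feet: 62.1136 m ÷ 0.3048 ≈ 203.78 ft.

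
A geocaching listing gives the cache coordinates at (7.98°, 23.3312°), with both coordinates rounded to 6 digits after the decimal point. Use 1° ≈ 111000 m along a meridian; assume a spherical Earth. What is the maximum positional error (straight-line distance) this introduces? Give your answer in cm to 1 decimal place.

7.8 cm

Rounding to 6 decimal places leaves each coordinate within ±5e-07° of the true value.
N–S: 5e-07° × 111000 m/° = 0.0555 m.
East–west component at 7.98°: 5e-07° × 111000 × cos 7.98° ≈ 5e-07 × 109925 ≈ 0.0549626 m.
Combining orthogonally: (0.0555² + 0.0549626²)^½ ≈ 0.0781098 m.
That is 0.0781098 m = 7.811 cm.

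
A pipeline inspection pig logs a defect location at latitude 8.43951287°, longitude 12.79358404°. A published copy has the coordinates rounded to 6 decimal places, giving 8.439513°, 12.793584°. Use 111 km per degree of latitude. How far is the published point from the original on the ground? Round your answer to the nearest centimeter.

Δlat = 8.43951287 − 8.439513 = -0.00000013°; Δlon = 12.79358404 − 12.793584 = +0.00000004°.
N–S: -0.00000013° × 111000 m/° = -0.01443 m.
E–W at 8.43951°: 0.00000004° × 111000 × cos 8.43951° = 0.00000004 × 111000 × 0.9892 ≈ 0.00439192 m.
Combined displacement = (0.01443² + 0.00439192²)^½ ≈ 0.0150836 m.
That is 0.0150836 m = 1.5084 cm.

2 centimeters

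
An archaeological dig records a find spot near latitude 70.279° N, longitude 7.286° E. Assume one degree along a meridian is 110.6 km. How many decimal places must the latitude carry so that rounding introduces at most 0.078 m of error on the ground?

6 decimal places

One degree of latitude covers 110600 m.
Rounding to N decimal places gives at most 0.5 × 10⁻ᴺ degrees of error, i.e. 0.5 × 10⁻ᴺ × 110600 m.
Setting 55300 × 10⁻ᴺ ≤ 0.078 gives 10ᴺ ≥ 7.09e+05, i.e. N ≥ 5.85.
N = 5 would give 0.553 m (too coarse); N = 6 gives 0.0553 m ≤ 0.078 m.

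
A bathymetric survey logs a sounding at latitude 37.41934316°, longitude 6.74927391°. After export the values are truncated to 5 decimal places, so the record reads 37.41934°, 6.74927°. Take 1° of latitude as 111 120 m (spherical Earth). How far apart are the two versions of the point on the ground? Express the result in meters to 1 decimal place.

Δlat = 37.41934316 − 37.41934 = +0.00000316°; Δlon = 6.74927391 − 6.74927 = +0.00000391°.
North–south shift: 0.00000316 × 111120 = 0.351139 m.
E–W at 37.4193°: 0.00000391° × 111120 × cos 37.4193° = 0.00000391 × 111120 × 0.7942 ≈ 0.345068 m.
Combined displacement = (0.351139² + 0.345068²)^½ ≈ 0.492311 m.

0.5 meters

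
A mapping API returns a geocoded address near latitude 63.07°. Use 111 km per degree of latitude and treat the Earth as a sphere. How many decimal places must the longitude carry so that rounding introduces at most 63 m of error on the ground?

At 63.07° one degree of longitude covers 111000 × cos 63.07° ≈ 111000 × 0.4529 ≈ 50272.1 m.
N decimal places → at most half a unit in the last place, 0.5 × 10⁻ᴺ° = 50272.1/2 × 10⁻ᴺ m.
Setting 25136 × 10⁻ᴺ ≤ 63 gives 10ᴺ ≥ 399, i.e. N ≥ 2.60.
At 2 places the error can reach 251 m, but 3 places keeps it to 25.1 m.

3 decimal places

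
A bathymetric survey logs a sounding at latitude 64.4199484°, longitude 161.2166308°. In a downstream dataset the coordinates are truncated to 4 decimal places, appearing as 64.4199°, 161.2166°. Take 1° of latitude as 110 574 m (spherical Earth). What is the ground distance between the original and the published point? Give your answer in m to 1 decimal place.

5.6 m

The latitude changed by +0.0000484° and the longitude by +0.0000308°.
N–S: 0.0000484° × 110574 m/° = 5.35178 m.
E–W at 64.4199°: 0.0000308° × 110574 × cos 64.4199° = 0.0000308 × 110574 × 0.4318 ≈ 1.47048 m.
Hypotenuse of the two orthogonal shifts: √(5.35178² + 1.47048²) = 5.55012 m.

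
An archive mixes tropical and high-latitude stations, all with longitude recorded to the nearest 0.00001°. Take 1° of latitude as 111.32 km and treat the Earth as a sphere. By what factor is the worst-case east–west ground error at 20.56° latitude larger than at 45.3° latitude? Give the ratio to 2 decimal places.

1.33

Rounding to 5 decimal places leaves the longitude within ±5e-06° of the true value.
At 20.56°: 5e-06° × 111320 × cos 20.56° = 5e-06 × 111320 × 0.9363 ≈ 0.52115 m.
At 45.3°: 5e-06° × 111320 × cos 45.3° = 5e-06 × 111320 × 0.7034 ≈ 0.39151 m.
Ratio: 0.52115 / 0.39151 = cos 20.56° / cos 45.3° ≈ 1.3311.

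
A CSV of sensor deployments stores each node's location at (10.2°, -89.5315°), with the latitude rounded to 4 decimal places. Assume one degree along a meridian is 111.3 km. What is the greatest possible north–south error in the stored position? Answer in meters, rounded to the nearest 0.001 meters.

Rounding to 4 decimal places leaves the latitude within ±5e-05° of the true value.
North–south distance: 5e-05° × 111300 m/° = 5.565 m.

5.565 meters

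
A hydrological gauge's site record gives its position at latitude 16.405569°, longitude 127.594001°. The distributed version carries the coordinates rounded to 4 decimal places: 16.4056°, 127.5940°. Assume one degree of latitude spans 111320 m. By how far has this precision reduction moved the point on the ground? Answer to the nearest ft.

11 ft

The latitude changed by -0.000031° and the longitude by +0.000001°.
N–S: -0.000031° × 111320 m/° = -3.45092 m.
E–W at 16.4056°: 0.000001° × 111320 × cos 16.4056° = 0.000001 × 111320 × 0.9593 ≈ 0.106788 m.
Combined displacement = (3.45092² + 0.106788²)^½ ≈ 3.45257 m.
In feet: 3.45257 m ÷ 0.3048 ≈ 11.327 ft.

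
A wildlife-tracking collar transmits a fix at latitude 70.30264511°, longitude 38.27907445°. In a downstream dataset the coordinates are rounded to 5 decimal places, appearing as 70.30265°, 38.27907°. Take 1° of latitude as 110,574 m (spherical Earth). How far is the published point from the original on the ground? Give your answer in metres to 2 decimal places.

Δlat = 70.30264511 − 70.30265 = -0.00000489°; Δlon = 38.27907445 − 38.27907 = +0.00000445°.
North–south shift: -0.00000489 × 110574 = -0.540707 m.
E–W at 70.3026°: 0.00000445° × 110574 × cos 70.3026° = 0.00000445 × 110574 × 0.3371 ≈ 0.165848 m.
Combined displacement = (0.540707² + 0.165848²)^½ ≈ 0.56557 m.

0.57 metres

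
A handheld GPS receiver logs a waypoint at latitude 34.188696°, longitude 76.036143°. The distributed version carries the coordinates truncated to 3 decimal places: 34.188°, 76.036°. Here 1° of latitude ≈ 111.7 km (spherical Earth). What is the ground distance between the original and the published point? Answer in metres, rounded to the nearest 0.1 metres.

78.9 metres

Δlat = 34.188696 − 34.188 = +0.000696°; Δlon = 76.036143 − 76.036 = +0.000143°.
N–S: 0.000696° × 111700 m/° = 77.7432 m.
E–W at 34.188°: 0.000143° × 111700 × cos 34.188° = 0.000143 × 111700 × 0.8272 ≈ 13.2129 m.
Hypotenuse of the two orthogonal shifts: √(77.7432² + 13.2129²) = 78.858 m.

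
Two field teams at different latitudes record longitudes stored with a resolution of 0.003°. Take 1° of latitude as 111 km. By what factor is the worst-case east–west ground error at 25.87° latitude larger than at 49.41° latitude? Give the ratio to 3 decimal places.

1.383

With a 0.003° grid the true value lies within half a step, ±0.003°/2 = ±0.0015°, of the stored one.
At 25.87°: 0.0015° × 111000 × cos 25.87° = 0.0015 × 111000 × 0.8998 ≈ 149.81 m.
Error at 49.41° = 0.0015° × 111000 × cos 49.41° ≈ 166.5 × 0.6506 = 108.33 m.
The ratio reduces to cos 25.87° / cos 49.41° = 0.8998/0.6506 ≈ 1.3829.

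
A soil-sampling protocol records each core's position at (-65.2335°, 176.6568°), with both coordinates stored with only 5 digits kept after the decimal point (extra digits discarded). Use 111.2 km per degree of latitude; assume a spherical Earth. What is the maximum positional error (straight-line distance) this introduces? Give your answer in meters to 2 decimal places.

1.21 meters

Truncating at 5 decimal places can drop up to a full unit in the last place, so each coordinate may be off by as much as 1e-05°.
N–S: 1e-05° × 111200 m/° = 1.112 m.
East–west component at 65.2335°: 1e-05° × 111200 × cos 65.2335° ≈ 1e-05 × 46584 ≈ 0.46584 m.
Combining orthogonally: (1.112² + 0.46584²)^½ ≈ 1.20563 m.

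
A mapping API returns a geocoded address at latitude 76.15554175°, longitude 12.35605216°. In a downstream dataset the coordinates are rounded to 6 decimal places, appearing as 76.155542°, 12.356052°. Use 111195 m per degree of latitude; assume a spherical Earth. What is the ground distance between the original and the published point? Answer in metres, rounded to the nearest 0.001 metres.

0.028 metres

The latitude changed by -0.00000025° and the longitude by +0.00000016°.
N–S: -0.00000025° × 111195 m/° = -0.0277987 m.
East–west at this latitude: 0.00000016° × 111195 × cos 76.1555° ≈ 0.00000016 × 26607.5 = 0.0042572 m.
Hypotenuse of the two orthogonal shifts: √(0.0277987² + 0.0042572²) = 0.0281228 m.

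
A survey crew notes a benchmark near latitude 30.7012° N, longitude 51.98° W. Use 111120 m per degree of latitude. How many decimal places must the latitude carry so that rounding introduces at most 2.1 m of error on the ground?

5 decimal places

One degree of latitude covers 111120 m.
N decimal places → at most half a unit in the last place, 0.5 × 10⁻ᴺ° = 111120/2 × 10⁻ᴺ m.
Setting 55560 × 10⁻ᴺ ≤ 2.1 gives 10ᴺ ≥ 2.646e+04, i.e. N ≥ 4.42.
So 5 decimal places suffice (0.556 m); 4 would allow up to 5.56 m.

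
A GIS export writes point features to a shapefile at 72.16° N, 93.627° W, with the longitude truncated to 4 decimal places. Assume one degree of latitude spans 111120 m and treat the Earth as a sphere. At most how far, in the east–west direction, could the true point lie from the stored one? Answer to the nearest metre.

Truncating at 4 decimal places can drop up to a full unit in the last place, so the longitude may be off by as much as 0.0001°.
One degree of longitude at 72.16° is 111120 × cos 72.16° ≈ 111120 × 0.3064 = 34042.7 m.
East–west error: 0.0001° × 34042.7 m/° ≈ 3.40427 m.

3 metres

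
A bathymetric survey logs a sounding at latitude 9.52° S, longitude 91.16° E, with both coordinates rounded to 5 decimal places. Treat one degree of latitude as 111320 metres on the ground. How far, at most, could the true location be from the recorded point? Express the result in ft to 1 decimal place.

2.6 ft

Rounding to 5 decimal places leaves each coordinate within ±5e-06° of the true value.
North–south component: 5e-06° × 111320 = 0.5566 m.
E–W at 9.52°: 5e-06° × 111320 × cos 9.52° = 5e-06 × 111320 × 0.9862 ≈ 0.548934 m.
Combining orthogonally: (0.5566² + 0.548934²)^½ ≈ 0.78175 m.
Converting: 0.78175 m × 3.2808 ft/m ≈ 2.5648 ft.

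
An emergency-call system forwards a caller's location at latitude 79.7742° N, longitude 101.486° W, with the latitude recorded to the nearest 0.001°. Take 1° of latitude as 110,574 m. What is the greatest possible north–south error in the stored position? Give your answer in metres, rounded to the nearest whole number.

55 metres

Rounding to 3 decimal places leaves the latitude within ±0.0005° of the true value.
So the N–S error is at most 0.0005 × 110574 = 55.287 m.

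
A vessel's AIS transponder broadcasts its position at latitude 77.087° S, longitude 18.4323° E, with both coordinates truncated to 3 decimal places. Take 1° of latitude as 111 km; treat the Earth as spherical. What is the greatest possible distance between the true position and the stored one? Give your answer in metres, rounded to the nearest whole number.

114 metres

Truncating at 3 decimal places can drop up to a full unit in the last place, so each coordinate may be off by as much as 0.001°.
Latitude error → 0.001 × 111000 = 111 m along the meridian.
Longitude error → 0.001 × 111000 × cos 77.087° = 0.001 × 111000 × 0.2235 ≈ 24.8053 m.
Combining orthogonally: (111² + 24.8053²)^½ ≈ 113.738 m.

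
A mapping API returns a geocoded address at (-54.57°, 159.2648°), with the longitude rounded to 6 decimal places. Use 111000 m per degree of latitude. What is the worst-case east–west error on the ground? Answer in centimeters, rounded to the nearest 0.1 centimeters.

Rounding to 6 decimal places leaves the longitude within ±5e-07° of the true value.
Parallels shrink by cos φ, so at 54.57° a degree of longitude is 111000 × 0.5797 ≈ 64347.6 m.
East–west error: 5e-07° × 64347.6 m/° ≈ 0.0321738 m.
That is 0.0321738 m = 3.2174 cm.

3.2 centimeters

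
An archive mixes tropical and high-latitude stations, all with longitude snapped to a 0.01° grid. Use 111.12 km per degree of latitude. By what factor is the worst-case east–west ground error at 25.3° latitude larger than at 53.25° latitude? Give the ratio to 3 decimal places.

1.511

With a 0.01° grid the true value lies within half a step, ±0.01°/2 = ±0.005°, of the stored one.
Error at 25.3° = 0.005° × 111120 × cos 25.3° ≈ 555.6 × 0.9041 = 502.31 m.
Error at 53.25° = 0.005° × 111120 × cos 53.25° ≈ 555.6 × 0.5983 = 332.43 m.
The ratio reduces to cos 25.3° / cos 53.25° = 0.9041/0.5983 ≈ 1.5110.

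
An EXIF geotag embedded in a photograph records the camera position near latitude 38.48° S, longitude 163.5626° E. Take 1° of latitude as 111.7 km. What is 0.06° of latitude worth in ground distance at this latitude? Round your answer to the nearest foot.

Along a meridian 0.06° is 0.06 × 111700 = 6702 m.
In feet: 6702 m ÷ 0.3048 ≈ 21988 ft.

21988 feet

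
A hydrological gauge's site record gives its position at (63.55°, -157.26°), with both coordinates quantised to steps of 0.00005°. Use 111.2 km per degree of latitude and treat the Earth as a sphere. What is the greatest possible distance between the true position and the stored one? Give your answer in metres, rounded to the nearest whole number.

With a 0.00005° grid the true value lies within half a step, ±0.00005°/2 = ±2.5e-05°, of the stored one.
North–south component: 2.5e-05° × 111200 = 2.78 m.
Longitude error → 2.5e-05 × 111200 × cos 63.55° = 2.5e-05 × 111200 × 0.4454 ≈ 1.23826 m.
Worst case both components are at the extreme and orthogonal: √(2.78² + 1.23826²) ≈ 3.0433 m.

3 metres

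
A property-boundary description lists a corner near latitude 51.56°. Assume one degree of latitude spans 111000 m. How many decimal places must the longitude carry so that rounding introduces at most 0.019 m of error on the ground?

7

At 51.56° one degree of longitude covers 111000 × cos 51.56° ≈ 111000 × 0.6217 ≈ 69008.1 m.
N decimal places → at most half a unit in the last place, 0.5 × 10⁻ᴺ° = 69008.1/2 × 10⁻ᴺ m.
Setting 34504.1 × 10⁻ᴺ ≤ 0.019 gives 10ᴺ ≥ 1.816e+06, i.e. N ≥ 6.26.
N = 6 would give 0.0345 m (too coarse); N = 7 gives 0.00345 m ≤ 0.019 m.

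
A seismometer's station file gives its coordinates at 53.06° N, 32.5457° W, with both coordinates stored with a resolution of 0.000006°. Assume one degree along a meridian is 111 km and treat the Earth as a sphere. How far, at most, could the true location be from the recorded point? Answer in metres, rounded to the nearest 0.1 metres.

0.4 metres

With a 0.000006° grid the true value lies within half a step, ±0.000006°/2 = ±3e-06°, of the stored one.
Latitude error → 3e-06 × 111000 = 0.333 m along the meridian.
E–W at 53.06°: 3e-06° × 111000 × cos 53.06° = 3e-06 × 111000 × 0.6010 ≈ 0.200126 m.
The two errors are perpendicular, so the maximum displacement is √(0.333² + 0.200126²) ≈ 0.388509 m.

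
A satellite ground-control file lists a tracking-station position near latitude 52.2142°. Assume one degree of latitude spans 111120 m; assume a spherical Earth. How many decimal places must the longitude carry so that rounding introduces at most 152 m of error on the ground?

3

At 52.2142° one degree of longitude covers 111120 × cos 52.2142° ≈ 111120 × 0.6127 ≈ 68084.5 m.
N decimal places → at most half a unit in the last place, 0.5 × 10⁻ᴺ° = 68084.5/2 × 10⁻ᴺ m.
Setting 34042.2 × 10⁻ᴺ ≤ 152 gives 10ᴺ ≥ 224, i.e. N ≥ 2.35.
So 3 decimal places suffice (34 m); 2 would allow up to 340 m.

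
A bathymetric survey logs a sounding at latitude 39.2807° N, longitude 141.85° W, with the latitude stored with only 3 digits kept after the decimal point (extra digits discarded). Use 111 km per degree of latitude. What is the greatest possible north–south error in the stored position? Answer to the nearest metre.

111 metres

Truncating at 3 decimal places can drop up to a full unit in the last place, so the latitude may be off by as much as 0.001°.
Along the meridian that is 0.001° × 111000 m/° = 111 m.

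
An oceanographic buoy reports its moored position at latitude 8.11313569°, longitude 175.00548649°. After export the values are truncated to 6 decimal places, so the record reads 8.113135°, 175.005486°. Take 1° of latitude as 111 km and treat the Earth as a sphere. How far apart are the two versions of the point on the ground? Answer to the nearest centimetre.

9 centimetres

The latitude changed by +0.00000069° and the longitude by +0.00000049°.
North–south shift: 0.00000069 × 111000 = 0.07659 m.
East–west at this latitude: 0.00000049° × 111000 × cos 8.11313° ≈ 0.00000049 × 109889 = 0.0538456 m.
Combined displacement = (0.07659² + 0.0538456²)^½ ≈ 0.0936236 m.
That is 0.0936236 m = 9.3624 cm.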